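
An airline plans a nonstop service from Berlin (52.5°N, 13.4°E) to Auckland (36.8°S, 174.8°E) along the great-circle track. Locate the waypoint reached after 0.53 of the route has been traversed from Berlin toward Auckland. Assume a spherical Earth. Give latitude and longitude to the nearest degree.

Write both endpoints as unit vectors p₁, p₂ with components (cos φ cos λ, cos φ sin λ, sin φ).
The central angle between the endpoints is δ = arccos(p₁·p₂) ≈ 2.785 rad (159.6°).
Interpolate at f = 0.53 with slerp weights a = sin((1−f)δ)/sin δ ≈ 2.770, b = sin(fδ)/sin δ ≈ 2.855.
p = a·p₁ + b·p₂ ≈ (-0.636, 0.598, 0.488); φ = arcsin(p_z) ≈ 29.18°, λ = atan2(p_y, p_x) ≈ 136.77°.

≈ 29°N, 137°E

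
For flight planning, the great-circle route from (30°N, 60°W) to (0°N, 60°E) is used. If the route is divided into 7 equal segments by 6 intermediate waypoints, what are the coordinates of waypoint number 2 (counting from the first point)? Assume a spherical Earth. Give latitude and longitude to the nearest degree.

Write both endpoints as unit vectors p₁, p₂ with components (cos φ cos λ, cos φ sin λ, sin φ).
The central angle between the endpoints is δ = arccos(p₁·p₂) ≈ 2.019 rad (115.7°).
Interpolate at f = 2/7 with slerp weights a = sin((1−f)δ)/sin δ ≈ 1.100, b = sin(fδ)/sin δ ≈ 0.605.
p = a·p₁ + b·p₂ ≈ (0.779, -0.301, 0.550); φ = arcsin(p_z) ≈ 33.37°, λ = atan2(p_y, p_x) ≈ -21.14°.

≈ (33°N, 21°W)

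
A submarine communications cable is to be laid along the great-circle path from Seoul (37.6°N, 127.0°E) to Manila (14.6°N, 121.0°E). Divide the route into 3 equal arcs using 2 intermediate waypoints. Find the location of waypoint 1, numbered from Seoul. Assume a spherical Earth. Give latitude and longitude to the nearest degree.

The haversine formula gives a central angle δ ≈ 0.412 rad (23.6°) between the endpoints.
Interpolate at f = 1/3 with slerp weights a = sin((1−f)δ)/sin δ ≈ 0.677, b = sin(fδ)/sin δ ≈ 0.342.
p = a·p₁ + b·p₂ ≈ (-0.493, 0.712, 0.499); φ = arcsin(p_z) ≈ 29.96°, λ = atan2(p_y, p_x) ≈ 124.71°.

≈ 30°N, 125°E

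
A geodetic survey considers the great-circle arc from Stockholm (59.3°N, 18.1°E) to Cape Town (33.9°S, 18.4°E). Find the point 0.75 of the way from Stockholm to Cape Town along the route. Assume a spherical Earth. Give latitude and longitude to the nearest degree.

Write both endpoints as unit vectors p₁, p₂ with components (cos φ cos λ, cos φ sin λ, sin φ).
The central angle between the endpoints is δ = arccos(p₁·p₂) ≈ 1.627 rad (93.2°).
Interpolate at f = 0.75 with slerp weights a = sin((1−f)δ)/sin δ ≈ 0.396, b = sin(fδ)/sin δ ≈ 0.941.
p = a·p₁ + b·p₂ ≈ (0.933, 0.309, -0.184); φ = arcsin(p_z) ≈ -10.60°, λ = atan2(p_y, p_x) ≈ 18.34°.

≈ 11°S, 18°E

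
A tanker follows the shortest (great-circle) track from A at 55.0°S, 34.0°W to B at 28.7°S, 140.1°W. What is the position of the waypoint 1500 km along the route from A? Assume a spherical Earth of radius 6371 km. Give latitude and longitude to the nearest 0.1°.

Convert each endpoint to a unit vector on the sphere (x = cos φ cos λ, y = cos φ sin λ, z = sin φ).
The central angle between the endpoints is δ = arccos(p₁·p₂) ≈ 1.314 rad (75.3°). The total great-circle distance is δ·R ≈ 1.314 × 6371 ≈ 8372 km, so the target fraction is f = 1500/8372 ≈ 0.179.
Interpolate at f ≈ 0.179 with slerp weights a = sin((1−f)δ)/sin δ ≈ 0.911, b = sin(fδ)/sin δ ≈ 0.241.
p = a·p₁ + b·p₂ ≈ (0.271, -0.428, -0.862); φ = arcsin(p_z) ≈ -59.57°, λ = atan2(p_y, p_x) ≈ -57.66°.

≈ 59.6°S, 57.7°W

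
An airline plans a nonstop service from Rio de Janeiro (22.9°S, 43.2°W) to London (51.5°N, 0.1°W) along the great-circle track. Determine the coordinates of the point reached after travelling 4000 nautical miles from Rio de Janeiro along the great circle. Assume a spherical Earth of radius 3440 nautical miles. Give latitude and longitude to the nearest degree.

≈ 38°N, 13°W

Write both endpoints as unit vectors p₁, p₂ with components (cos φ cos λ, cos φ sin λ, sin φ).
The central angle between the endpoints is δ = arccos(p₁·p₂) ≈ 1.456 rad (83.4°). The total great-circle distance is δ·R ≈ 1.456 × 3440 ≈ 5010 nmi, so the target fraction is f = 4000/5010 ≈ 0.798.
Interpolate at f ≈ 0.798 with slerp weights a = sin((1−f)δ)/sin δ ≈ 0.291, b = sin(fδ)/sin δ ≈ 0.924.
p = a·p₁ + b·p₂ ≈ (0.771, -0.185, 0.610); φ = arcsin(p_z) ≈ 37.57°, λ = atan2(p_y, p_x) ≈ -13.47°.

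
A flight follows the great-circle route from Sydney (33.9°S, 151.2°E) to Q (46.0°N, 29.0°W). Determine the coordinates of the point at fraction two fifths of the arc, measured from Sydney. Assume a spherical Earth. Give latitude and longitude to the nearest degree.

≈ (33°N, 152°E)

Convert each endpoint to a unit vector on the sphere (x = cos φ cos λ, y = cos φ sin λ, z = sin φ).
The central angle between the endpoints is δ = arccos(p₁·p₂) ≈ 2.930 rad (167.9°).
Interpolate at f = 2/5 with slerp weights a = sin((1−f)δ)/sin δ ≈ 4.687, b = sin(fδ)/sin δ ≈ 4.396.
p = a·p₁ + b·p₂ ≈ (-0.738, 0.393, 0.548); φ = arcsin(p_z) ≈ 33.26°, λ = atan2(p_y, p_x) ≈ 151.93°.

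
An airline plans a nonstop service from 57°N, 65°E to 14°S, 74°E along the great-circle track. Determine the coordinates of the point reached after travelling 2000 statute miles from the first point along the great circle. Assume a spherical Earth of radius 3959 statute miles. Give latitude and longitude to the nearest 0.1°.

≈ 28.3°N, 70.0°E

From cos δ = sin φ₁ sin φ₂ + cos φ₁ cos φ₂ cos Δλ, the central angle is δ ≈ 1.246 rad (71.4°). The total great-circle distance is δ·R ≈ 1.246 × 3959 ≈ 4933 mi, so the target fraction is f = 2000/4933 ≈ 0.405.
Interpolate at f ≈ 0.405 with slerp weights a = sin((1−f)δ)/sin δ ≈ 0.712, b = sin(fδ)/sin δ ≈ 0.511.
p = a·p₁ + b·p₂ ≈ (0.300, 0.828, 0.474); φ = arcsin(p_z) ≈ 28.28°, λ = atan2(p_y, p_x) ≈ 70.05°.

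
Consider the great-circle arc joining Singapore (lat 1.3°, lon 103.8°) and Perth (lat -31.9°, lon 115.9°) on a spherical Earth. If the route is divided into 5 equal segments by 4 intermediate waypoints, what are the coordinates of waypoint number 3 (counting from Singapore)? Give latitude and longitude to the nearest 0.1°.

≈ lat -18.7°, lon 110.5°

The haversine formula gives a central angle δ ≈ 0.613 rad (35.1°) between the endpoints.
Interpolate at f = 3/5 with slerp weights a = sin((1−f)δ)/sin δ ≈ 0.422, b = sin(fδ)/sin δ ≈ 0.625.
p = a·p₁ + b·p₂ ≈ (-0.332, 0.887, -0.321); φ = arcsin(p_z) ≈ -18.70°, λ = atan2(p_y, p_x) ≈ 110.54°.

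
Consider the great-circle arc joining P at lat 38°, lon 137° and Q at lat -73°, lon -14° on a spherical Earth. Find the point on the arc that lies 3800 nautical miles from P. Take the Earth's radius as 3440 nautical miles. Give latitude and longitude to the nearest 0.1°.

Write both endpoints as unit vectors p₁, p₂ with components (cos φ cos λ, cos φ sin λ, sin φ).
The central angle between the endpoints is δ = arccos(p₁·p₂) ≈ 2.482 rad (142.2°). The total great-circle distance is δ·R ≈ 2.482 × 3440 ≈ 8538 nmi, so the target fraction is f = 3800/8538 ≈ 0.445.
Interpolate at f ≈ 0.445 with slerp weights a = sin((1−f)δ)/sin δ ≈ 1.602, b = sin(fδ)/sin δ ≈ 1.458.
p = a·p₁ + b·p₂ ≈ (-0.509, 0.758, -0.408); φ = arcsin(p_z) ≈ -24.09°, λ = atan2(p_y, p_x) ≈ 123.92°.

≈ lat -24.1°, lon 123.9°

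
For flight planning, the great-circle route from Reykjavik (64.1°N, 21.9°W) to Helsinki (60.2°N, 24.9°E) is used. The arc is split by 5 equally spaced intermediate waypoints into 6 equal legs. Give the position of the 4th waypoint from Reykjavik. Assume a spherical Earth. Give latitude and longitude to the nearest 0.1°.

Convert each endpoint to a unit vector on the sphere (x = cos φ cos λ, y = cos φ sin λ, z = sin φ).
The central angle between the endpoints is δ = arccos(p₁·p₂) ≈ 0.379 rad (21.7°).
Interpolate at f = 4/6 with slerp weights a = sin((1−f)δ)/sin δ ≈ 0.341, b = sin(fδ)/sin δ ≈ 0.676.
p = a·p₁ + b·p₂ ≈ (0.443, 0.086, 0.893); φ = arcsin(p_z) ≈ 63.20°, λ = atan2(p_y, p_x) ≈ 10.98°.

≈ 63.2°N, 11.0°E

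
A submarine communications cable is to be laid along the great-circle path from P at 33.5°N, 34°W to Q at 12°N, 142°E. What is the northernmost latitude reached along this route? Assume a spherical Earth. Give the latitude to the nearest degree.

≈ 85°N

The great circle lies in the plane with unit normal n̂ = (p₁ × p₂)/|p₁ × p₂|.
Here n̂_z ≈ +0.080; the vertex latitude is φ_max = arccos|n̂_z| ≈ 85.4°.
Check via Clairaut: cos φ_max = |cos φ₁| · sin C = cos(33.5°)·sin(5.5°) ≈ 0.080, again giving ≈ 85.4°.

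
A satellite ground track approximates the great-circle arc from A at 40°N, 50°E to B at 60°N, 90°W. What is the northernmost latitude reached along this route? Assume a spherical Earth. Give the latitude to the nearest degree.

≈ 75°N

The great circle lies in the plane with unit normal n̂ = (p₁ × p₂)/|p₁ × p₂|.
Here n̂_z ≈ -0.255; the vertex latitude is φ_max = arccos|n̂_z| ≈ 75.2°.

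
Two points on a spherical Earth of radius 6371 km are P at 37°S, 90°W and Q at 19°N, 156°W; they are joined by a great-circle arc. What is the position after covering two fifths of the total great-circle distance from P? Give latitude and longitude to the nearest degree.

Write both endpoints as unit vectors p₁, p₂ with components (cos φ cos λ, cos φ sin λ, sin φ).
The central angle between the endpoints is δ = arccos(p₁·p₂) ≈ 1.459 rad (83.6°).
Interpolate at f = 2/5 with slerp weights a = sin((1−f)δ)/sin δ ≈ 0.773, b = sin(fδ)/sin δ ≈ 0.555.
p = a·p₁ + b·p₂ ≈ (-0.479, -0.830, -0.284); φ = arcsin(p_z) ≈ -16.53°, λ = atan2(p_y, p_x) ≈ -119.98°.

≈ 17°S, 120°W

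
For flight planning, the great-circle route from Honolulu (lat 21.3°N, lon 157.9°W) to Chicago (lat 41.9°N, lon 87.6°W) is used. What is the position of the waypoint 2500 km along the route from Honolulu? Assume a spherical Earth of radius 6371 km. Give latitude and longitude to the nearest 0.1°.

≈ lat 33.4°N, lon 136.5°W

Write both endpoints as unit vectors p₁, p₂ with components (cos φ cos λ, cos φ sin λ, sin φ).
The central angle between the endpoints is δ = arccos(p₁·p₂) ≈ 1.074 rad (61.6°). The total great-circle distance is δ·R ≈ 1.074 × 6371 ≈ 6844 km, so the target fraction is f = 2500/6844 ≈ 0.365.
Interpolate at f ≈ 0.365 with slerp weights a = sin((1−f)δ)/sin δ ≈ 0.717, b = sin(fδ)/sin δ ≈ 0.435.
p = a·p₁ + b·p₂ ≈ (-0.605, -0.575, 0.551); φ = arcsin(p_z) ≈ 33.42°, λ = atan2(p_y, p_x) ≈ -136.48°.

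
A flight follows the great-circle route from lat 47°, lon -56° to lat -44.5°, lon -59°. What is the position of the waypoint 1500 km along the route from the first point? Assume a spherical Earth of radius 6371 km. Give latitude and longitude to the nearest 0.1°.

Convert each endpoint to a unit vector on the sphere (x = cos φ cos λ, y = cos φ sin λ, z = sin φ).
The central angle between the endpoints is δ = arccos(p₁·p₂) ≈ 1.598 rad (91.5°). The total great-circle distance is δ·R ≈ 1.598 × 6371 ≈ 10179 km, so the target fraction is f = 1500/10179 ≈ 0.147.
Interpolate at f ≈ 0.147 with slerp weights a = sin((1−f)δ)/sin δ ≈ 0.979, b = sin(fδ)/sin δ ≈ 0.233.
p = a·p₁ + b·p₂ ≈ (0.459, -0.696, 0.552); φ = arcsin(p_z) ≈ 33.52°, λ = atan2(p_y, p_x) ≈ -56.60°.

≈ lat 33.5°, lon -56.6°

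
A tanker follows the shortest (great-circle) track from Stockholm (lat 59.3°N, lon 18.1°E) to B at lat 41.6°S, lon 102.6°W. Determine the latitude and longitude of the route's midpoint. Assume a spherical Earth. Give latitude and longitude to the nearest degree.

≈ lat 17°N, lon 61°W

Convert each endpoint to a unit vector on the sphere (x = cos φ cos λ, y = cos φ sin λ, z = sin φ).
The central angle between the endpoints is δ = arccos(p₁·p₂) ≈ 2.443 rad (140.0°).
Interpolate at f = 1/2 with slerp weights a = sin((1−f)δ)/sin δ ≈ 1.461, b = sin(fδ)/sin δ ≈ 1.461.
p = a·p₁ + b·p₂ ≈ (0.471, -0.835, 0.286); φ = arcsin(p_z) ≈ 16.63°, λ = atan2(p_y, p_x) ≈ -60.58°.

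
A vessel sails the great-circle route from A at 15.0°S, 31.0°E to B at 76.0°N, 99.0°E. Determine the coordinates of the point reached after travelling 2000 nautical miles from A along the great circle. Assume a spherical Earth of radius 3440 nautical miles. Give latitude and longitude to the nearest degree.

≈ 17°N, 39°E

Write both endpoints as unit vectors p₁, p₂ with components (cos φ cos λ, cos φ sin λ, sin φ).
The central angle between the endpoints is δ = arccos(p₁·p₂) ≈ 1.735 rad (99.4°). The total great-circle distance is δ·R ≈ 1.735 × 3440 ≈ 5969 nmi, so the target fraction is f = 2000/5969 ≈ 0.335.
Interpolate at f ≈ 0.335 with slerp weights a = sin((1−f)δ)/sin δ ≈ 0.927, b = sin(fδ)/sin δ ≈ 0.557.
p = a·p₁ + b·p₂ ≈ (0.746, 0.594, 0.300); φ = arcsin(p_z) ≈ 17.47°, λ = atan2(p_y, p_x) ≈ 38.52°.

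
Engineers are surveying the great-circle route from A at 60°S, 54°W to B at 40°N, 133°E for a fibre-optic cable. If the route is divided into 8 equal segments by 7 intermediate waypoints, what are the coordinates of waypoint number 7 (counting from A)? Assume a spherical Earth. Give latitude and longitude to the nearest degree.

The haversine formula gives a central angle δ ≈ 2.784 rad (159.5°) between the endpoints.
Interpolate at f = 7/8 with slerp weights a = sin((1−f)δ)/sin δ ≈ 0.975, b = sin(fδ)/sin δ ≈ 1.854.
p = a·p₁ + b·p₂ ≈ (-0.682, 0.644, 0.347); φ = arcsin(p_z) ≈ 20.30°, λ = atan2(p_y, p_x) ≈ 136.63°.

≈ 20°N, 137°E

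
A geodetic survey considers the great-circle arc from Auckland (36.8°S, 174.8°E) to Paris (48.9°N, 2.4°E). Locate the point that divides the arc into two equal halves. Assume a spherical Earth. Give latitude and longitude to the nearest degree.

Convert each endpoint to a unit vector on the sphere (x = cos φ cos λ, y = cos φ sin λ, z = sin φ).
The central angle between the endpoints is δ = arccos(p₁·p₂) ≈ 2.909 rad (166.7°).
Interpolate at f = 1/2 with slerp weights a = sin((1−f)δ)/sin δ ≈ 4.316, b = sin(fδ)/sin δ ≈ 4.316.
p = a·p₁ + b·p₂ ≈ (-0.607, 0.432, 0.667); φ = arcsin(p_z) ≈ 41.84°, λ = atan2(p_y, p_x) ≈ 144.56°.

≈ 42°N, 145°E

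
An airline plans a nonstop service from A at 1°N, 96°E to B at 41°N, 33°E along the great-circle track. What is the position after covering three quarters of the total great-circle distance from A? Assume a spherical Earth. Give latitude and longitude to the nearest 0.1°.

Convert each endpoint to a unit vector on the sphere (x = cos φ cos λ, y = cos φ sin λ, z = sin φ).
The central angle between the endpoints is δ = arccos(p₁·p₂) ≈ 1.209 rad (69.3°).
Interpolate at f = 3/4 with slerp weights a = sin((1−f)δ)/sin δ ≈ 0.318, b = sin(fδ)/sin δ ≈ 0.842.
p = a·p₁ + b·p₂ ≈ (0.500, 0.663, 0.558); φ = arcsin(p_z) ≈ 33.91°, λ = atan2(p_y, p_x) ≈ 52.98°.

≈ 33.9°N, 53.0°E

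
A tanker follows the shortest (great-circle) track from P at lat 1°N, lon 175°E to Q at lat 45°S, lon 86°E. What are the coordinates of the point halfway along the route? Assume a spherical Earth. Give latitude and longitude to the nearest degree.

Write both endpoints as unit vectors p₁, p₂ with components (cos φ cos λ, cos φ sin λ, sin φ).
The central angle between the endpoints is δ = arccos(p₁·p₂) ≈ 1.571 rad (90.0°).
Interpolate at f = 1/2 with slerp weights a = sin((1−f)δ)/sin δ ≈ 0.707, b = sin(fδ)/sin δ ≈ 0.707.
p = a·p₁ + b·p₂ ≈ (-0.669, 0.560, -0.488); φ = arcsin(p_z) ≈ -29.19°, λ = atan2(p_y, p_x) ≈ 140.07°.

≈ lat 29°S, lon 140°E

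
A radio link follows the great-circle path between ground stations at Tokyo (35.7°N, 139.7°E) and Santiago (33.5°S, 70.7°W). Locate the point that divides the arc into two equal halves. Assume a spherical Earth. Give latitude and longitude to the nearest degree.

≈ 4°N, 143°W

The haversine formula gives a central angle δ ≈ 2.705 rad (155.0°) between the endpoints.
Interpolate at f = 1/2 with slerp weights a = sin((1−f)δ)/sin δ ≈ 2.308, b = sin(fδ)/sin δ ≈ 2.308.
p = a·p₁ + b·p₂ ≈ (-0.793, -0.604, 0.073); φ = arcsin(p_z) ≈ 4.18°, λ = atan2(p_y, p_x) ≈ -142.71°.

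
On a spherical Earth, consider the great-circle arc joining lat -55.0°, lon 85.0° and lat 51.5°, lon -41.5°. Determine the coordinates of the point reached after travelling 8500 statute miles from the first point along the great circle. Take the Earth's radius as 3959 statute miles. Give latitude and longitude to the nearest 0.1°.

Write both endpoints as unit vectors p₁, p₂ with components (cos φ cos λ, cos φ sin λ, sin φ).
The central angle between the endpoints is δ = arccos(p₁·p₂) ≈ 2.593 rad (148.6°). The total great-circle distance is δ·R ≈ 2.593 × 3959 ≈ 10267 mi, so the target fraction is f = 8500/10267 ≈ 0.828.
Interpolate at f ≈ 0.828 with slerp weights a = sin((1−f)δ)/sin δ ≈ 0.828, b = sin(fδ)/sin δ ≈ 1.609.
p = a·p₁ + b·p₂ ≈ (0.792, -0.190, 0.581); φ = arcsin(p_z) ≈ 35.50°, λ = atan2(p_y, p_x) ≈ -13.52°.

≈ lat 35.5°, lon -13.5°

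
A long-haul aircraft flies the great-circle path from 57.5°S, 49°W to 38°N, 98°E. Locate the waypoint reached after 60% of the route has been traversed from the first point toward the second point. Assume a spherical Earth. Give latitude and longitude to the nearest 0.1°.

Convert each endpoint to a unit vector on the sphere (x = cos φ cos λ, y = cos φ sin λ, z = sin φ).
The central angle between the endpoints is δ = arccos(p₁·p₂) ≈ 2.635 rad (151.0°).
Interpolate at f = 0.60 with slerp weights a = sin((1−f)δ)/sin δ ≈ 1.791, b = sin(fδ)/sin δ ≈ 2.060.
p = a·p₁ + b·p₂ ≈ (0.405, 0.881, -0.242); φ = arcsin(p_z) ≈ -14.02°, λ = atan2(p_y, p_x) ≈ 65.30°.

≈ 14.0°S, 65.3°E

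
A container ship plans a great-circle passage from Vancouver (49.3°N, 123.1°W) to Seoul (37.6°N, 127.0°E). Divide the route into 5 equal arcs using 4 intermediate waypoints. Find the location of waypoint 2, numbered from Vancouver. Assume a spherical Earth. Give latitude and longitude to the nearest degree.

≈ 60°N, 172°W

Convert each endpoint to a unit vector on the sphere (x = cos φ cos λ, y = cos φ sin λ, z = sin φ).
The central angle between the endpoints is δ = arccos(p₁·p₂) ≈ 1.280 rad (73.3°).
Interpolate at f = 2/5 with slerp weights a = sin((1−f)δ)/sin δ ≈ 0.725, b = sin(fδ)/sin δ ≈ 0.511.
p = a·p₁ + b·p₂ ≈ (-0.502, -0.073, 0.862); φ = arcsin(p_z) ≈ 59.52°, λ = atan2(p_y, p_x) ≈ -171.78°.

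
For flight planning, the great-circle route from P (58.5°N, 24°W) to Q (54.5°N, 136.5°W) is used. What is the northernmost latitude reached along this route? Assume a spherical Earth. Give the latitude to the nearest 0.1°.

≈ 69.9°N

The great circle lies in the plane with unit normal n̂ = (p₁ × p₂)/|p₁ × p₂|.
Here n̂_z ≈ -0.344; the vertex latitude is φ_max = arccos|n̂_z| ≈ 69.9°.
Check via Clairaut: cos φ_max = |cos φ₁| · sin C = cos(58.5°)·sin(41.1°) ≈ 0.344, again giving ≈ 69.9°.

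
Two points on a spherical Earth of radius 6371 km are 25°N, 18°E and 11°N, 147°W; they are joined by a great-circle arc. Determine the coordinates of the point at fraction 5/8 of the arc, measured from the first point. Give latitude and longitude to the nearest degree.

≈ 57°N, 113°W

Write both endpoints as unit vectors p₁, p₂ with components (cos φ cos λ, cos φ sin λ, sin φ).
The central angle between the endpoints is δ = arccos(p₁·p₂) ≈ 2.463 rad (141.1°).
Interpolate at f = 5/8 with slerp weights a = sin((1−f)δ)/sin δ ≈ 1.272, b = sin(fδ)/sin δ ≈ 1.593.
p = a·p₁ + b·p₂ ≈ (-0.215, -0.496, 0.841); φ = arcsin(p_z) ≈ 57.29°, λ = atan2(p_y, p_x) ≈ -113.49°.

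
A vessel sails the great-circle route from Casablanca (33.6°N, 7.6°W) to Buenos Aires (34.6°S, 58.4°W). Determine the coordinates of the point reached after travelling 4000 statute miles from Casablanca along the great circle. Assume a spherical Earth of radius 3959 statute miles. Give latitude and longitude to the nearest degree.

≈ (14°S, 42°W)

Convert each endpoint to a unit vector on the sphere (x = cos φ cos λ, y = cos φ sin λ, z = sin φ).
The central angle between the endpoints is δ = arccos(p₁·p₂) ≈ 1.451 rad (83.2°). The total great-circle distance is δ·R ≈ 1.451 × 3959 ≈ 5746 mi, so the target fraction is f = 4000/5746 ≈ 0.696.
Interpolate at f ≈ 0.696 with slerp weights a = sin((1−f)δ)/sin δ ≈ 0.430, b = sin(fδ)/sin δ ≈ 0.853.
p = a·p₁ + b·p₂ ≈ (0.723, -0.645, -0.246); φ = arcsin(p_z) ≈ -14.27°, λ = atan2(p_y, p_x) ≈ -41.76°.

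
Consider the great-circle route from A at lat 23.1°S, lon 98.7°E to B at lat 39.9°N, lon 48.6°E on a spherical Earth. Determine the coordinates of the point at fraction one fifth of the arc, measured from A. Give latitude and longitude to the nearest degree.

≈ lat 10°S, lon 89°E

The haversine formula gives a central angle δ ≈ 1.368 rad (78.4°) between the endpoints.
Interpolate at f = 1/5 with slerp weights a = sin((1−f)δ)/sin δ ≈ 0.907, b = sin(fδ)/sin δ ≈ 0.276.
p = a·p₁ + b·p₂ ≈ (0.014, 0.984, -0.179); φ = arcsin(p_z) ≈ -10.31°, λ = atan2(p_y, p_x) ≈ 89.20°.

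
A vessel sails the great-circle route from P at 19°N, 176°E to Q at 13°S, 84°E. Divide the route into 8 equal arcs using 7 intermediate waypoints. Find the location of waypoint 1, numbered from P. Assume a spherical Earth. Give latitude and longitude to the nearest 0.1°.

The haversine formula gives a central angle δ ≈ 1.676 rad (96.0°) between the endpoints.
Interpolate at f = 1/8 with slerp weights a = sin((1−f)δ)/sin δ ≈ 1.000, b = sin(fδ)/sin δ ≈ 0.209.
p = a·p₁ + b·p₂ ≈ (-0.922, 0.269, 0.279); φ = arcsin(p_z) ≈ 16.17°, λ = atan2(p_y, p_x) ≈ 163.76°.

≈ 16.2°N, 163.8°E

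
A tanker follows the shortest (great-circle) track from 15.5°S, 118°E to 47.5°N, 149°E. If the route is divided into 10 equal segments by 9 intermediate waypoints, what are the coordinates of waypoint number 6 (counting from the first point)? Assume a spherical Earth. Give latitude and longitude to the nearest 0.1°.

≈ 22.9°N, 133.5°E

Write both endpoints as unit vectors p₁, p₂ with components (cos φ cos λ, cos φ sin λ, sin φ).
The central angle between the endpoints is δ = arccos(p₁·p₂) ≈ 1.201 rad (68.8°).
Interpolate at f = 6/10 with slerp weights a = sin((1−f)δ)/sin δ ≈ 0.496, b = sin(fδ)/sin δ ≈ 0.708.
p = a·p₁ + b·p₂ ≈ (-0.634, 0.668, 0.389); φ = arcsin(p_z) ≈ 22.91°, λ = atan2(p_y, p_x) ≈ 133.51°.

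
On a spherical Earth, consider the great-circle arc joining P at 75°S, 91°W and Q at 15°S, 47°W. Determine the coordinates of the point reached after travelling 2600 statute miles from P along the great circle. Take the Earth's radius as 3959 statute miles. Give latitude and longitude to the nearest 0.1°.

≈ 41.2°S, 53.9°W

Write both endpoints as unit vectors p₁, p₂ with components (cos φ cos λ, cos φ sin λ, sin φ).
The central angle between the endpoints is δ = arccos(p₁·p₂) ≈ 1.126 rad (64.5°). The total great-circle distance is δ·R ≈ 1.126 × 3959 ≈ 4460 mi, so the target fraction is f = 2600/4460 ≈ 0.583.
Interpolate at f ≈ 0.583 with slerp weights a = sin((1−f)δ)/sin δ ≈ 0.501, b = sin(fδ)/sin δ ≈ 0.676.
p = a·p₁ + b·p₂ ≈ (0.443, -0.607, -0.659); φ = arcsin(p_z) ≈ -41.24°, λ = atan2(p_y, p_x) ≈ -53.89°.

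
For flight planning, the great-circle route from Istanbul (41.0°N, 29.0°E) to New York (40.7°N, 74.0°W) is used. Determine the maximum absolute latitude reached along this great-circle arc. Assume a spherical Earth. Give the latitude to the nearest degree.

The great circle lies in the plane with unit normal n̂ = (p₁ × p₂)/|p₁ × p₂|.
Here n̂_z ≈ -0.584; the vertex latitude is φ_max = arccos|n̂_z| ≈ 54.2°.
Check via Clairaut: cos φ_max = |cos φ₁| · sin C = cos(41.0°)·sin(50.7°) ≈ 0.584, again giving ≈ 54.2°.

≈ 54°N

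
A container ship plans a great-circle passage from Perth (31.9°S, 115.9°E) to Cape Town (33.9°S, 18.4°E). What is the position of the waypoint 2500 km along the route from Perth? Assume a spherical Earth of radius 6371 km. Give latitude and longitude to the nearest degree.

From cos δ = sin φ₁ sin φ₂ + cos φ₁ cos φ₂ cos Δλ, the central angle is δ ≈ 1.367 rad (78.3°). The total great-circle distance is δ·R ≈ 1.367 × 6371 ≈ 8707 km, so the target fraction is f = 2500/8707 ≈ 0.287.
Interpolate at f ≈ 0.287 with slerp weights a = sin((1−f)δ)/sin δ ≈ 0.845, b = sin(fδ)/sin δ ≈ 0.391.
p = a·p₁ + b·p₂ ≈ (-0.006, 0.747, -0.664); φ = arcsin(p_z) ≈ -41.62°, λ = atan2(p_y, p_x) ≈ 90.44°.

≈ (42°S, 90°E)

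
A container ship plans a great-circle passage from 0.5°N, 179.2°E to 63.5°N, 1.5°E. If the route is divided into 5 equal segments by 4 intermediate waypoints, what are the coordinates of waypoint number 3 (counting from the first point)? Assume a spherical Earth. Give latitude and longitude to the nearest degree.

Write both endpoints as unit vectors p₁, p₂ with components (cos φ cos λ, cos φ sin λ, sin φ).
The central angle between the endpoints is δ = arccos(p₁·p₂) ≈ 2.024 rad (116.0°).
Interpolate at f = 3/5 with slerp weights a = sin((1−f)δ)/sin δ ≈ 0.805, b = sin(fδ)/sin δ ≈ 1.043.
p = a·p₁ + b·p₂ ≈ (-0.340, 0.023, 0.940); φ = arcsin(p_z) ≈ 70.05°, λ = atan2(p_y, p_x) ≈ 176.06°.

≈ 70°N, 176°E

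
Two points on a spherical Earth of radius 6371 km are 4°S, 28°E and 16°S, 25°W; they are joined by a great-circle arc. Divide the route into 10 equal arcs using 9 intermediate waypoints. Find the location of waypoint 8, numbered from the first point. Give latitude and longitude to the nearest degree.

Convert each endpoint to a unit vector on the sphere (x = cos φ cos λ, y = cos φ sin λ, z = sin φ).
The central angle between the endpoints is δ = arccos(p₁·p₂) ≈ 0.932 rad (53.4°).
Interpolate at f = 8/10 with slerp weights a = sin((1−f)δ)/sin δ ≈ 0.231, b = sin(fδ)/sin δ ≈ 0.845.
p = a·p₁ + b·p₂ ≈ (0.940, -0.235, -0.249); φ = arcsin(p_z) ≈ -14.42°, λ = atan2(p_y, p_x) ≈ -14.05°.

≈ 14°S, 14°W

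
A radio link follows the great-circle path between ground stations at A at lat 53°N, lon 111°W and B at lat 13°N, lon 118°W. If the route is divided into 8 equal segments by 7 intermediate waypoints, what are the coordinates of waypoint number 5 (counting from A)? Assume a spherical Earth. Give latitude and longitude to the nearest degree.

Write both endpoints as unit vectors p₁, p₂ with components (cos φ cos λ, cos φ sin λ, sin φ).
The central angle between the endpoints is δ = arccos(p₁·p₂) ≈ 0.705 rad (40.4°).
Interpolate at f = 5/8 with slerp weights a = sin((1−f)δ)/sin δ ≈ 0.403, b = sin(fδ)/sin δ ≈ 0.658.
p = a·p₁ + b·p₂ ≈ (-0.388, -0.793, 0.470); φ = arcsin(p_z) ≈ 28.04°, λ = atan2(p_y, p_x) ≈ -116.08°.

≈ lat 28°N, lon 116°W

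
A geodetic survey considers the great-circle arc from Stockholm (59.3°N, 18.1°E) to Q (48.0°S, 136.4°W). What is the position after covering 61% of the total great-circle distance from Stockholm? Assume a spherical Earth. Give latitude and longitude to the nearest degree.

Write both endpoints as unit vectors p₁, p₂ with components (cos φ cos λ, cos φ sin λ, sin φ).
The central angle between the endpoints is δ = arccos(p₁·p₂) ≈ 2.816 rad (161.3°).
Interpolate at f = 0.61 with slerp weights a = sin((1−f)δ)/sin δ ≈ 2.780, b = sin(fδ)/sin δ ≈ 3.089.
p = a·p₁ + b·p₂ ≈ (-0.148, -0.984, 0.095); φ = arcsin(p_z) ≈ 5.45°, λ = atan2(p_y, p_x) ≈ -98.53°.

≈ (5°N, 99°W)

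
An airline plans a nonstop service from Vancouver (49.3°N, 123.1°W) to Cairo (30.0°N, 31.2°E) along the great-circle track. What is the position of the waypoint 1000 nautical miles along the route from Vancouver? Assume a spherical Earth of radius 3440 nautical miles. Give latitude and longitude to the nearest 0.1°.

Write both endpoints as unit vectors p₁, p₂ with components (cos φ cos λ, cos φ sin λ, sin φ).
The central angle between the endpoints is δ = arccos(p₁·p₂) ≈ 1.701 rad (97.5°). The total great-circle distance is δ·R ≈ 1.701 × 3440 ≈ 5851 nmi, so the target fraction is f = 1000/5851 ≈ 0.171.
Interpolate at f ≈ 0.171 with slerp weights a = sin((1−f)δ)/sin δ ≈ 0.996, b = sin(fδ)/sin δ ≈ 0.289.
p = a·p₁ + b·p₂ ≈ (-0.140, -0.414, 0.899); φ = arcsin(p_z) ≈ 64.07°, λ = atan2(p_y, p_x) ≈ -108.73°.

≈ 64.1°N, 108.7°W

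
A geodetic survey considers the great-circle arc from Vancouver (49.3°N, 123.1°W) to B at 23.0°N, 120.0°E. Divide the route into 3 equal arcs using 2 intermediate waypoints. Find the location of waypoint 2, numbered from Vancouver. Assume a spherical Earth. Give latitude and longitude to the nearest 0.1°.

≈ 45.2°N, 144.0°E

Write both endpoints as unit vectors p₁, p₂ with components (cos φ cos λ, cos φ sin λ, sin φ).
The central angle between the endpoints is δ = arccos(p₁·p₂) ≈ 1.546 rad (88.6°).
Interpolate at f = 2/3 with slerp weights a = sin((1−f)δ)/sin δ ≈ 0.493, b = sin(fδ)/sin δ ≈ 0.858.
p = a·p₁ + b·p₂ ≈ (-0.570, 0.415, 0.709); φ = arcsin(p_z) ≈ 45.15°, λ = atan2(p_y, p_x) ≈ 143.99°.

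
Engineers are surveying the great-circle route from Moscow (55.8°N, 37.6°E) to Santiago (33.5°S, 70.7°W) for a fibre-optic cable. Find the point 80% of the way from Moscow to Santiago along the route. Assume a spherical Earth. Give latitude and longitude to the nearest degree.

≈ 13°S, 54°W

Write both endpoints as unit vectors p₁, p₂ with components (cos φ cos λ, cos φ sin λ, sin φ).
The central angle between the endpoints is δ = arccos(p₁·p₂) ≈ 2.219 rad (127.1°).
Interpolate at f = 0.80 with slerp weights a = sin((1−f)δ)/sin δ ≈ 0.539, b = sin(fδ)/sin δ ≈ 1.228.
p = a·p₁ + b·p₂ ≈ (0.578, -0.782, -0.232); φ = arcsin(p_z) ≈ -13.44°, λ = atan2(p_y, p_x) ≈ -53.51°.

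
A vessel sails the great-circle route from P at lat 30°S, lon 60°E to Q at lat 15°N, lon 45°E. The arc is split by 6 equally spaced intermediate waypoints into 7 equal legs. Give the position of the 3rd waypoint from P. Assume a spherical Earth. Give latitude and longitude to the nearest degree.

≈ lat 11°S, lon 53°E

Convert each endpoint to a unit vector on the sphere (x = cos φ cos λ, y = cos φ sin λ, z = sin φ).
The central angle between the endpoints is δ = arccos(p₁·p₂) ≈ 0.825 rad (47.3°).
Interpolate at f = 3/7 with slerp weights a = sin((1−f)δ)/sin δ ≈ 0.618, b = sin(fδ)/sin δ ≈ 0.471.
p = a·p₁ + b·p₂ ≈ (0.590, 0.786, -0.187); φ = arcsin(p_z) ≈ -10.79°, λ = atan2(p_y, p_x) ≈ 53.11°.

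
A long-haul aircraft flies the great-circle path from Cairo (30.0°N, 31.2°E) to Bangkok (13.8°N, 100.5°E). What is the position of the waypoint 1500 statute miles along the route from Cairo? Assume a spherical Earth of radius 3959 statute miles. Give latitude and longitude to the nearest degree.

≈ 28°N, 56°E

From cos δ = sin φ₁ sin φ₂ + cos φ₁ cos φ₂ cos Δλ, the central angle is δ ≈ 1.141 rad (65.4°). The total great-circle distance is δ·R ≈ 1.141 × 3959 ≈ 4518 mi, so the target fraction is f = 1500/4518 ≈ 0.332.
Interpolate at f ≈ 0.332 with slerp weights a = sin((1−f)δ)/sin δ ≈ 0.760, b = sin(fδ)/sin δ ≈ 0.407.
p = a·p₁ + b·p₂ ≈ (0.491, 0.729, 0.477); φ = arcsin(p_z) ≈ 28.48°, λ = atan2(p_y, p_x) ≈ 56.07°.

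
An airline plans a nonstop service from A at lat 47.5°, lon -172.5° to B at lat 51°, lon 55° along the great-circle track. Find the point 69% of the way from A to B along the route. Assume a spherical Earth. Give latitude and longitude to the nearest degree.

≈ lat 68°, lon 87°

Write both endpoints as unit vectors p₁, p₂ with components (cos φ cos λ, cos φ sin λ, sin φ).
The central angle between the endpoints is δ = arccos(p₁·p₂) ≈ 1.281 rad (73.4°).
Interpolate at f = 0.69 with slerp weights a = sin((1−f)δ)/sin δ ≈ 0.404, b = sin(fδ)/sin δ ≈ 0.807.
p = a·p₁ + b·p₂ ≈ (0.021, 0.380, 0.925); φ = arcsin(p_z) ≈ 67.61°, λ = atan2(p_y, p_x) ≈ 86.85°.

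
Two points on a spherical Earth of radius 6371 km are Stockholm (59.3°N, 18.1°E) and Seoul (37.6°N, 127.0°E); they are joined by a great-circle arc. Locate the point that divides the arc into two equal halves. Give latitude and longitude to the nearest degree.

≈ 62°N, 89°E

From cos δ = sin φ₁ sin φ₂ + cos φ₁ cos φ₂ cos Δλ, the central angle is δ ≈ 1.166 rad (66.8°).
Interpolate at f = 1/2 with slerp weights a = sin((1−f)δ)/sin δ ≈ 0.599, b = sin(fδ)/sin δ ≈ 0.599.
p = a·p₁ + b·p₂ ≈ (0.005, 0.474, 0.881); φ = arcsin(p_z) ≈ 61.70°, λ = atan2(p_y, p_x) ≈ 89.39°.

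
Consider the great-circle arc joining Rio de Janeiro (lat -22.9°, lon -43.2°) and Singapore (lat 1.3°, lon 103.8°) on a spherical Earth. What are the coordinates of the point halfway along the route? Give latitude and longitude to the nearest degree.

≈ lat -34°, lon 38°

Convert each endpoint to a unit vector on the sphere (x = cos φ cos λ, y = cos φ sin λ, z = sin φ).
The central angle between the endpoints is δ = arccos(p₁·p₂) ≈ 2.467 rad (141.4°).
Interpolate at f = 1/2 with slerp weights a = sin((1−f)δ)/sin δ ≈ 1.512, b = sin(fδ)/sin δ ≈ 1.512.
p = a·p₁ + b·p₂ ≈ (0.655, 0.514, -0.554); φ = arcsin(p_z) ≈ -33.64°, λ = atan2(p_y, p_x) ≈ 38.16°.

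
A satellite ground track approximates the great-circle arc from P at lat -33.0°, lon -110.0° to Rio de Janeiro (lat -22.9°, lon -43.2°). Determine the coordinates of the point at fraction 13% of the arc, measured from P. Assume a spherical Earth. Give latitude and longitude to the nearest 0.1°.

Write both endpoints as unit vectors p₁, p₂ with components (cos φ cos λ, cos φ sin λ, sin φ).
The central angle between the endpoints is δ = arccos(p₁·p₂) ≈ 1.028 rad (58.9°).
Interpolate at f = 0.13 with slerp weights a = sin((1−f)δ)/sin δ ≈ 0.911, b = sin(fδ)/sin δ ≈ 0.156.
p = a·p₁ + b·p₂ ≈ (-0.157, -0.816, -0.557); φ = arcsin(p_z) ≈ -33.82°, λ = atan2(p_y, p_x) ≈ -100.87°.

≈ lat -33.8°, lon -100.9°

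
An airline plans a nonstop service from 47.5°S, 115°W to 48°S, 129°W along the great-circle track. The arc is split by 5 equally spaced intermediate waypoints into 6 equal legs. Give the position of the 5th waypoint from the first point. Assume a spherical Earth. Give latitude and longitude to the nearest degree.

≈ 48°S, 127°W

Convert each endpoint to a unit vector on the sphere (x = cos φ cos λ, y = cos φ sin λ, z = sin φ).
The central angle between the endpoints is δ = arccos(p₁·p₂) ≈ 0.164 rad (9.4°).
Interpolate at f = 5/6 with slerp weights a = sin((1−f)δ)/sin δ ≈ 0.167, b = sin(fδ)/sin δ ≈ 0.834.
p = a·p₁ + b·p₂ ≈ (-0.399, -0.536, -0.744); φ = arcsin(p_z) ≈ -48.04°, λ = atan2(p_y, p_x) ≈ -126.66°.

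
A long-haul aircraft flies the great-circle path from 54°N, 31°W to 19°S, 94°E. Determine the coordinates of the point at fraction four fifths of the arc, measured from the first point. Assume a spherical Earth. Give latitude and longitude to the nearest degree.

≈ 2°N, 79°E

From cos δ = sin φ₁ sin φ₂ + cos φ₁ cos φ₂ cos Δλ, the central angle is δ ≈ 2.192 rad (125.6°).
Interpolate at f = 4/5 with slerp weights a = sin((1−f)δ)/sin δ ≈ 0.522, b = sin(fδ)/sin δ ≈ 1.209.
p = a·p₁ + b·p₂ ≈ (0.183, 0.983, 0.029); φ = arcsin(p_z) ≈ 1.64°, λ = atan2(p_y, p_x) ≈ 79.43°.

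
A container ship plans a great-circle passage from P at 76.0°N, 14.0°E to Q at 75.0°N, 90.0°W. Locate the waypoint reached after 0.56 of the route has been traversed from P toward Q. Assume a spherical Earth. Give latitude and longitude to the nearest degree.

From cos δ = sin φ₁ sin φ₂ + cos φ₁ cos φ₂ cos Δλ, the central angle is δ ≈ 0.397 rad (22.8°).
Interpolate at f = 0.56 with slerp weights a = sin((1−f)δ)/sin δ ≈ 0.449, b = sin(fδ)/sin δ ≈ 0.570.
p = a·p₁ + b·p₂ ≈ (0.106, -0.121, 0.987); φ = arcsin(p_z) ≈ 80.75°, λ = atan2(p_y, p_x) ≈ -48.98°.

≈ 81°N, 49°W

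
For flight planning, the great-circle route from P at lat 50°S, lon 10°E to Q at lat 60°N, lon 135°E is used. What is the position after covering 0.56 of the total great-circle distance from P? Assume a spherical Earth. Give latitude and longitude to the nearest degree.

≈ lat 18°N, lon 64°E

From cos δ = sin φ₁ sin φ₂ + cos φ₁ cos φ₂ cos Δλ, the central angle is δ ≈ 2.583 rad (148.0°).
Interpolate at f = 0.56 with slerp weights a = sin((1−f)δ)/sin δ ≈ 1.710, b = sin(fδ)/sin δ ≈ 1.871.
p = a·p₁ + b·p₂ ≈ (0.421, 0.852, 0.310); φ = arcsin(p_z) ≈ 18.06°, λ = atan2(p_y, p_x) ≈ 63.70°.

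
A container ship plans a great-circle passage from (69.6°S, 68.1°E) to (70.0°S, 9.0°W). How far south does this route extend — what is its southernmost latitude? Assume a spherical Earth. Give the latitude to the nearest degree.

The great circle lies in the plane with unit normal n̂ = (p₁ × p₂)/|p₁ × p₂|.
Here n̂_z ≈ -0.276; the vertex latitude is φ_max = arccos|n̂_z| ≈ 74.0°.
Check via Clairaut: cos φ_max = |cos φ₁| · sin C = cos(69.6°)·sin(127.5°) ≈ 0.276, again giving ≈ 74.0°.

≈ 74°S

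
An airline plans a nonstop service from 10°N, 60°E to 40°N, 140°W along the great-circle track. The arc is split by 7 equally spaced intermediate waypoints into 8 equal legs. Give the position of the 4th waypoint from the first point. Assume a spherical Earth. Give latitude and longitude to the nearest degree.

The haversine formula gives a central angle δ ≈ 2.211 rad (126.7°) between the endpoints.
Interpolate at f = 4/8 with slerp weights a = sin((1−f)δ)/sin δ ≈ 1.114, b = sin(fδ)/sin δ ≈ 1.114.
p = a·p₁ + b·p₂ ≈ (-0.105, 0.402, 0.910); φ = arcsin(p_z) ≈ 65.47°, λ = atan2(p_y, p_x) ≈ 104.68°.

≈ 65°N, 105°E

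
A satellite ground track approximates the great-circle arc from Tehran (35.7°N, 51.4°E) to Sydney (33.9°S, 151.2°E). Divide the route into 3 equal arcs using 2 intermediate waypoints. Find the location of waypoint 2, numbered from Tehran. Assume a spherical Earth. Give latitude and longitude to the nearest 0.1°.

Write both endpoints as unit vectors p₁, p₂ with components (cos φ cos λ, cos φ sin λ, sin φ).
The central angle between the endpoints is δ = arccos(p₁·p₂) ≈ 2.027 rad (116.1°).
Interpolate at f = 2/3 with slerp weights a = sin((1−f)δ)/sin δ ≈ 0.696, b = sin(fδ)/sin δ ≈ 1.087.
p = a·p₁ + b·p₂ ≈ (-0.438, 0.877, -0.200); φ = arcsin(p_z) ≈ -11.53°, λ = atan2(p_y, p_x) ≈ 116.54°.

≈ 11.5°S, 116.5°E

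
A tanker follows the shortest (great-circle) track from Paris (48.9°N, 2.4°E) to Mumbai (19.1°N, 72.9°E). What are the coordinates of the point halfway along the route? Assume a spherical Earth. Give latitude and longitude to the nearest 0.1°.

≈ 39.3°N, 44.9°E

From cos δ = sin φ₁ sin φ₂ + cos φ₁ cos φ₂ cos Δλ, the central angle is δ ≈ 1.100 rad (63.0°).
Interpolate at f = 1/2 with slerp weights a = sin((1−f)δ)/sin δ ≈ 0.586, b = sin(fδ)/sin δ ≈ 0.586.
p = a·p₁ + b·p₂ ≈ (0.548, 0.546, 0.634); φ = arcsin(p_z) ≈ 39.33°, λ = atan2(p_y, p_x) ≈ 44.88°.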